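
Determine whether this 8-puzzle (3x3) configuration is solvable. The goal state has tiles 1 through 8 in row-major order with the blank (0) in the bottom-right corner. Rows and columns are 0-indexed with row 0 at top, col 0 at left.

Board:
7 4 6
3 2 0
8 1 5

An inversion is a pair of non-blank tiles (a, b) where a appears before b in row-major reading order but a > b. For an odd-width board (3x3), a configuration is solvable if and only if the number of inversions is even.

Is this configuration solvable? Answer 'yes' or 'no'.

Answer: yes

Derivation:
Inversions (pairs i<j in row-major order where tile[i] > tile[j] > 0): 18
18 is even, so the puzzle is solvable.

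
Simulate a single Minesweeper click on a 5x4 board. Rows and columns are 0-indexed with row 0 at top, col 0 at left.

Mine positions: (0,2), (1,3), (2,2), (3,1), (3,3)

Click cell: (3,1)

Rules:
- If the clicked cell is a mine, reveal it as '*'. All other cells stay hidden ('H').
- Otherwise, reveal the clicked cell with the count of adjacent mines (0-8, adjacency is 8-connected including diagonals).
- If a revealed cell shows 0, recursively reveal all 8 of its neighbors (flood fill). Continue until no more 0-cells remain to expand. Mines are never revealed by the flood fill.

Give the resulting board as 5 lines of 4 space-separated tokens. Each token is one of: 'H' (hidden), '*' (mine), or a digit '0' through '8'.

H H H H
H H H H
H H H H
H * H H
H H H H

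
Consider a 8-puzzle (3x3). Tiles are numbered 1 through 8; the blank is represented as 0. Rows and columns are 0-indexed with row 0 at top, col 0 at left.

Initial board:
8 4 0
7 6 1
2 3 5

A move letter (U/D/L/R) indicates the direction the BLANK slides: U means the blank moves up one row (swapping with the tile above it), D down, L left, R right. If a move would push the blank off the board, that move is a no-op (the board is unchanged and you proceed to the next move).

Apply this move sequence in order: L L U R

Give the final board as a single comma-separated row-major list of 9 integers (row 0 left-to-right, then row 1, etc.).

Answer: 8, 0, 4, 7, 6, 1, 2, 3, 5

Derivation:
After move 1 (L):
8 0 4
7 6 1
2 3 5

After move 2 (L):
0 8 4
7 6 1
2 3 5

After move 3 (U):
0 8 4
7 6 1
2 3 5

After move 4 (R):
8 0 4
7 6 1
2 3 5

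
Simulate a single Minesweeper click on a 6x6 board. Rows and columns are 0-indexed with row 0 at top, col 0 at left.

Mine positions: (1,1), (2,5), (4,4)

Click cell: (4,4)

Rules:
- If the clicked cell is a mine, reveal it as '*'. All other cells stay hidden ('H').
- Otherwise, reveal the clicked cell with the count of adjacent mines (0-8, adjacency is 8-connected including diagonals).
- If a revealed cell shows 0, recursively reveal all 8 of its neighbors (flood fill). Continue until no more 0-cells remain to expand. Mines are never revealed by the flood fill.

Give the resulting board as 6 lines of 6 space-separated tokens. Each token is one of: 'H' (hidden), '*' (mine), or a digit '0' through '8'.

H H H H H H
H H H H H H
H H H H H H
H H H H H H
H H H H * H
H H H H H H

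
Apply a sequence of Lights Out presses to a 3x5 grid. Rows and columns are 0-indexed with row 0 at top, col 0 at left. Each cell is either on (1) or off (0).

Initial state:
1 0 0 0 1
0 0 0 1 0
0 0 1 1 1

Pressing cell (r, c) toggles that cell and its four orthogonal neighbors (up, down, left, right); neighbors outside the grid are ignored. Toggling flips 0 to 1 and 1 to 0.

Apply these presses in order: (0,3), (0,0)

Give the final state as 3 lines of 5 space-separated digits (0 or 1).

After press 1 at (0,3):
1 0 1 1 0
0 0 0 0 0
0 0 1 1 1

After press 2 at (0,0):
0 1 1 1 0
1 0 0 0 0
0 0 1 1 1

Answer: 0 1 1 1 0
1 0 0 0 0
0 0 1 1 1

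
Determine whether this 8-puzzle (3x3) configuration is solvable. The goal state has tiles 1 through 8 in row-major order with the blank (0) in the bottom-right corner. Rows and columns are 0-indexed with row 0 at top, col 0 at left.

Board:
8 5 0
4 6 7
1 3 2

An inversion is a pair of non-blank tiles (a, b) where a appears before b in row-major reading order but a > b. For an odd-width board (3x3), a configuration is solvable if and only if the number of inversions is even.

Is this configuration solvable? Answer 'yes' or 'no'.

Answer: no

Derivation:
Inversions (pairs i<j in row-major order where tile[i] > tile[j] > 0): 21
21 is odd, so the puzzle is not solvable.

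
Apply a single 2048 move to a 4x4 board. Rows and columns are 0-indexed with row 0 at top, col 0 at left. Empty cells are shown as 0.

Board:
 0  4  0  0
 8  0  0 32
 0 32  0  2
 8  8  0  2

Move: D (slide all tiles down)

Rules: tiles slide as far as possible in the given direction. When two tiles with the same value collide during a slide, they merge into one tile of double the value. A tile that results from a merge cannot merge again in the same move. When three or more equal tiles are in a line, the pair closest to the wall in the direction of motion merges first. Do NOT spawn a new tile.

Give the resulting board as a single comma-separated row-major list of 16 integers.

Slide down:
col 0: [0, 8, 0, 8] -> [0, 0, 0, 16]
col 1: [4, 0, 32, 8] -> [0, 4, 32, 8]
col 2: [0, 0, 0, 0] -> [0, 0, 0, 0]
col 3: [0, 32, 2, 2] -> [0, 0, 32, 4]

Answer: 0, 0, 0, 0, 0, 4, 0, 0, 0, 32, 0, 32, 16, 8, 0, 4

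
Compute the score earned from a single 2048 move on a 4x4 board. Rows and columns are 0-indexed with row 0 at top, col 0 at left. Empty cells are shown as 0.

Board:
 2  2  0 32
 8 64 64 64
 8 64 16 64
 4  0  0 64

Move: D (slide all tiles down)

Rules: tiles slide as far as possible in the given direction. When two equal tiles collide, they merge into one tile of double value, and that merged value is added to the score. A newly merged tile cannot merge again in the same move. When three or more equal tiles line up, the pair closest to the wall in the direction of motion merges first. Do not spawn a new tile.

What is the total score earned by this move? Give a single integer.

Answer: 272

Derivation:
Slide down:
col 0: [2, 8, 8, 4] -> [0, 2, 16, 4]  score +16 (running 16)
col 1: [2, 64, 64, 0] -> [0, 0, 2, 128]  score +128 (running 144)
col 2: [0, 64, 16, 0] -> [0, 0, 64, 16]  score +0 (running 144)
col 3: [32, 64, 64, 64] -> [0, 32, 64, 128]  score +128 (running 272)
Board after move:
  0   0   0   0
  2   0   0  32
 16   2  64  64
  4 128  16 128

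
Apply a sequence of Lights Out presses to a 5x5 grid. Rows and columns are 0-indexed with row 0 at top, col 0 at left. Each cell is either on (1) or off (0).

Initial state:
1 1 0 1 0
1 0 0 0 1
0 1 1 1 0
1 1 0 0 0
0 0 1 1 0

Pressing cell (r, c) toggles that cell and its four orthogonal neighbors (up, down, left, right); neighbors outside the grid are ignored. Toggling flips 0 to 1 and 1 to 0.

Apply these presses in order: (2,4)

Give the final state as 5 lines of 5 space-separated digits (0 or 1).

Answer: 1 1 0 1 0
1 0 0 0 0
0 1 1 0 1
1 1 0 0 1
0 0 1 1 0

Derivation:
After press 1 at (2,4):
1 1 0 1 0
1 0 0 0 0
0 1 1 0 1
1 1 0 0 1
0 0 1 1 0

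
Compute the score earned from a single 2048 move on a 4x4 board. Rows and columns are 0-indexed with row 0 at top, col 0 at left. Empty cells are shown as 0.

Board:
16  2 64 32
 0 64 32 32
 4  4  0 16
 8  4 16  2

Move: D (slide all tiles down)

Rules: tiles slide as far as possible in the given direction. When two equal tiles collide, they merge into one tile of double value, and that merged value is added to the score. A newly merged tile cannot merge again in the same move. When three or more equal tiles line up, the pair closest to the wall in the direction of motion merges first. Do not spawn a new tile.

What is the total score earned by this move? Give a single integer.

Answer: 72

Derivation:
Slide down:
col 0: [16, 0, 4, 8] -> [0, 16, 4, 8]  score +0 (running 0)
col 1: [2, 64, 4, 4] -> [0, 2, 64, 8]  score +8 (running 8)
col 2: [64, 32, 0, 16] -> [0, 64, 32, 16]  score +0 (running 8)
col 3: [32, 32, 16, 2] -> [0, 64, 16, 2]  score +64 (running 72)
Board after move:
 0  0  0  0
16  2 64 64
 4 64 32 16
 8  8 16  2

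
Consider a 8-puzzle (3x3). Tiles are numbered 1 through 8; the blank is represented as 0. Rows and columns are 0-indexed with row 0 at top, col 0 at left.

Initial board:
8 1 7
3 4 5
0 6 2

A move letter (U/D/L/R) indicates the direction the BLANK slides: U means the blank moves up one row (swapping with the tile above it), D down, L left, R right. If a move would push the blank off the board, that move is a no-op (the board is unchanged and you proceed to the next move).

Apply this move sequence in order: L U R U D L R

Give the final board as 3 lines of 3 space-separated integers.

After move 1 (L):
8 1 7
3 4 5
0 6 2

After move 2 (U):
8 1 7
0 4 5
3 6 2

After move 3 (R):
8 1 7
4 0 5
3 6 2

After move 4 (U):
8 0 7
4 1 5
3 6 2

After move 5 (D):
8 1 7
4 0 5
3 6 2

After move 6 (L):
8 1 7
0 4 5
3 6 2

After move 7 (R):
8 1 7
4 0 5
3 6 2

Answer: 8 1 7
4 0 5
3 6 2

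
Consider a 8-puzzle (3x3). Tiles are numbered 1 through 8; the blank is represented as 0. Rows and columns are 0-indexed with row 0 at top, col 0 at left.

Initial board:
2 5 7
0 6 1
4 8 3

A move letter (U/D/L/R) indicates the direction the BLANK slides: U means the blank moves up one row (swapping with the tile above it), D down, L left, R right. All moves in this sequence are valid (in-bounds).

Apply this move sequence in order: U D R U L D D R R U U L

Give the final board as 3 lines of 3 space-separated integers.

After move 1 (U):
0 5 7
2 6 1
4 8 3

After move 2 (D):
2 5 7
0 6 1
4 8 3

After move 3 (R):
2 5 7
6 0 1
4 8 3

After move 4 (U):
2 0 7
6 5 1
4 8 3

After move 5 (L):
0 2 7
6 5 1
4 8 3

After move 6 (D):
6 2 7
0 5 1
4 8 3

After move 7 (D):
6 2 7
4 5 1
0 8 3

After move 8 (R):
6 2 7
4 5 1
8 0 3

After move 9 (R):
6 2 7
4 5 1
8 3 0

After move 10 (U):
6 2 7
4 5 0
8 3 1

After move 11 (U):
6 2 0
4 5 7
8 3 1

After move 12 (L):
6 0 2
4 5 7
8 3 1

Answer: 6 0 2
4 5 7
8 3 1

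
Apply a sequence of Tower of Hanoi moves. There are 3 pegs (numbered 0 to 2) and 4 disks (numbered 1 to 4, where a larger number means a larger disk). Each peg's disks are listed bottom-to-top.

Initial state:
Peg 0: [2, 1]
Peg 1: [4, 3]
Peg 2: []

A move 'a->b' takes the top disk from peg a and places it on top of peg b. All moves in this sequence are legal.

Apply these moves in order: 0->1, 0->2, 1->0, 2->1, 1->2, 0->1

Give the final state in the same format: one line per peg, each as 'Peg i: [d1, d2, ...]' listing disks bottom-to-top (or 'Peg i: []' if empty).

Answer: Peg 0: []
Peg 1: [4, 3, 1]
Peg 2: [2]

Derivation:
After move 1 (0->1):
Peg 0: [2]
Peg 1: [4, 3, 1]
Peg 2: []

After move 2 (0->2):
Peg 0: []
Peg 1: [4, 3, 1]
Peg 2: [2]

After move 3 (1->0):
Peg 0: [1]
Peg 1: [4, 3]
Peg 2: [2]

After move 4 (2->1):
Peg 0: [1]
Peg 1: [4, 3, 2]
Peg 2: []

After move 5 (1->2):
Peg 0: [1]
Peg 1: [4, 3]
Peg 2: [2]

After move 6 (0->1):
Peg 0: []
Peg 1: [4, 3, 1]
Peg 2: [2]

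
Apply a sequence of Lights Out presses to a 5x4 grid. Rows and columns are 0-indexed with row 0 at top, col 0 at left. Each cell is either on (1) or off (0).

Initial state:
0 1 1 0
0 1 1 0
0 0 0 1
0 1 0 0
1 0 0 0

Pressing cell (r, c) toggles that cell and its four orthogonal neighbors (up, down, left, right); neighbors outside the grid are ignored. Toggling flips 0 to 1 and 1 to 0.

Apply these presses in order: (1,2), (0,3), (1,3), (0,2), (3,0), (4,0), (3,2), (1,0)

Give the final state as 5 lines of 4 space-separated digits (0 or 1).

Answer: 1 0 0 1
1 1 0 1
0 0 0 0
0 1 1 1
1 1 1 0

Derivation:
After press 1 at (1,2):
0 1 0 0
0 0 0 1
0 0 1 1
0 1 0 0
1 0 0 0

After press 2 at (0,3):
0 1 1 1
0 0 0 0
0 0 1 1
0 1 0 0
1 0 0 0

After press 3 at (1,3):
0 1 1 0
0 0 1 1
0 0 1 0
0 1 0 0
1 0 0 0

After press 4 at (0,2):
0 0 0 1
0 0 0 1
0 0 1 0
0 1 0 0
1 0 0 0

After press 5 at (3,0):
0 0 0 1
0 0 0 1
1 0 1 0
1 0 0 0
0 0 0 0

After press 6 at (4,0):
0 0 0 1
0 0 0 1
1 0 1 0
0 0 0 0
1 1 0 0

After press 7 at (3,2):
0 0 0 1
0 0 0 1
1 0 0 0
0 1 1 1
1 1 1 0

After press 8 at (1,0):
1 0 0 1
1 1 0 1
0 0 0 0
0 1 1 1
1 1 1 0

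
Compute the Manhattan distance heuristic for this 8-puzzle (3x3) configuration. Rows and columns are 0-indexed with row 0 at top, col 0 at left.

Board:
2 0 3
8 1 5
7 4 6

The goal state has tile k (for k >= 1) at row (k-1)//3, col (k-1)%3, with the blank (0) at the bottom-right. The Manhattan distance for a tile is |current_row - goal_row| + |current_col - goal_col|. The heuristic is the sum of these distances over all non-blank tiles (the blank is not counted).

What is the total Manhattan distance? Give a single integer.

Answer: 9

Derivation:
Tile 2: (0,0)->(0,1) = 1
Tile 3: (0,2)->(0,2) = 0
Tile 8: (1,0)->(2,1) = 2
Tile 1: (1,1)->(0,0) = 2
Tile 5: (1,2)->(1,1) = 1
Tile 7: (2,0)->(2,0) = 0
Tile 4: (2,1)->(1,0) = 2
Tile 6: (2,2)->(1,2) = 1
Sum: 1 + 0 + 2 + 2 + 1 + 0 + 2 + 1 = 9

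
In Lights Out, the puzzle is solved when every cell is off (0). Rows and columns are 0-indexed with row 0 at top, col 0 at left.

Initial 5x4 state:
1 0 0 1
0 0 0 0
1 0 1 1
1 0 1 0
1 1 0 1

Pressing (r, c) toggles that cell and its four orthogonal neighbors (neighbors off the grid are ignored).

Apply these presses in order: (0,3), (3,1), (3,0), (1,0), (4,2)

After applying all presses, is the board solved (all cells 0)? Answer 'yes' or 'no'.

Answer: no

Derivation:
After press 1 at (0,3):
1 0 1 0
0 0 0 1
1 0 1 1
1 0 1 0
1 1 0 1

After press 2 at (3,1):
1 0 1 0
0 0 0 1
1 1 1 1
0 1 0 0
1 0 0 1

After press 3 at (3,0):
1 0 1 0
0 0 0 1
0 1 1 1
1 0 0 0
0 0 0 1

After press 4 at (1,0):
0 0 1 0
1 1 0 1
1 1 1 1
1 0 0 0
0 0 0 1

After press 5 at (4,2):
0 0 1 0
1 1 0 1
1 1 1 1
1 0 1 0
0 1 1 0

Lights still on: 12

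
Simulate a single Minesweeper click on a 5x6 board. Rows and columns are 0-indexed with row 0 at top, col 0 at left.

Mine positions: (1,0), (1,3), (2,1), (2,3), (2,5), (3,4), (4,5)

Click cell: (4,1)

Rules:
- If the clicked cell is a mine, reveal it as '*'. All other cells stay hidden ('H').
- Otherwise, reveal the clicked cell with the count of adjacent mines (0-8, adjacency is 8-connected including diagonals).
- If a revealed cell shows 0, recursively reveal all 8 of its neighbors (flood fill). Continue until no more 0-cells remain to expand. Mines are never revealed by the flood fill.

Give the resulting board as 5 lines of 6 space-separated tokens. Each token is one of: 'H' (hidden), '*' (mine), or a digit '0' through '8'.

H H H H H H
H H H H H H
H H H H H H
1 1 2 2 H H
0 0 0 1 H H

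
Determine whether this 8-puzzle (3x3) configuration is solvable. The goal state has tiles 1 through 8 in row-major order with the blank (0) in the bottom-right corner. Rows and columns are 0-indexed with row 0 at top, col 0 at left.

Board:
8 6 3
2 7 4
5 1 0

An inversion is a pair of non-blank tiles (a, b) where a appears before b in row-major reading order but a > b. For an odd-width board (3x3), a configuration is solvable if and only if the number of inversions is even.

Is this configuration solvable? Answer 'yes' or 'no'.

Answer: yes

Derivation:
Inversions (pairs i<j in row-major order where tile[i] > tile[j] > 0): 20
20 is even, so the puzzle is solvable.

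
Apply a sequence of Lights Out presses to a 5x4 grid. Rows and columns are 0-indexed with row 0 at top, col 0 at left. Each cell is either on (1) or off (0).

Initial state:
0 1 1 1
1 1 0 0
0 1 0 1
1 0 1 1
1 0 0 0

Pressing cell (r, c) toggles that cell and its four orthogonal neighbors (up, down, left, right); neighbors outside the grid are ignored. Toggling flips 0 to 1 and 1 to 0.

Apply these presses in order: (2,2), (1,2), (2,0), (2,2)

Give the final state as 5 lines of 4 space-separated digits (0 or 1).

After press 1 at (2,2):
0 1 1 1
1 1 1 0
0 0 1 0
1 0 0 1
1 0 0 0

After press 2 at (1,2):
0 1 0 1
1 0 0 1
0 0 0 0
1 0 0 1
1 0 0 0

After press 3 at (2,0):
0 1 0 1
0 0 0 1
1 1 0 0
0 0 0 1
1 0 0 0

After press 4 at (2,2):
0 1 0 1
0 0 1 1
1 0 1 1
0 0 1 1
1 0 0 0

Answer: 0 1 0 1
0 0 1 1
1 0 1 1
0 0 1 1
1 0 0 0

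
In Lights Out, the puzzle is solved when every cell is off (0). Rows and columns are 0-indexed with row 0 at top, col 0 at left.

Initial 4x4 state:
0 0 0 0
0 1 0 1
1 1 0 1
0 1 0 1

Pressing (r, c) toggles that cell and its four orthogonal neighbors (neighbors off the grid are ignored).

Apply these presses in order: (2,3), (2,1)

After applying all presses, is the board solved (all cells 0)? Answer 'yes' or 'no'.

After press 1 at (2,3):
0 0 0 0
0 1 0 0
1 1 1 0
0 1 0 0

After press 2 at (2,1):
0 0 0 0
0 0 0 0
0 0 0 0
0 0 0 0

Lights still on: 0

Answer: yes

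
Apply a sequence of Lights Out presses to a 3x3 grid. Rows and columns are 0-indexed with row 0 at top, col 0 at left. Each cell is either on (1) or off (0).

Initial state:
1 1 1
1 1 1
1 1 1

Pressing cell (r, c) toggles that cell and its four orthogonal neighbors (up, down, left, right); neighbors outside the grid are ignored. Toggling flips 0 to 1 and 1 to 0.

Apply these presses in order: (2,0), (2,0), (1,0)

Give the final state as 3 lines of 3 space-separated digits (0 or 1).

After press 1 at (2,0):
1 1 1
0 1 1
0 0 1

After press 2 at (2,0):
1 1 1
1 1 1
1 1 1

After press 3 at (1,0):
0 1 1
0 0 1
0 1 1

Answer: 0 1 1
0 0 1
0 1 1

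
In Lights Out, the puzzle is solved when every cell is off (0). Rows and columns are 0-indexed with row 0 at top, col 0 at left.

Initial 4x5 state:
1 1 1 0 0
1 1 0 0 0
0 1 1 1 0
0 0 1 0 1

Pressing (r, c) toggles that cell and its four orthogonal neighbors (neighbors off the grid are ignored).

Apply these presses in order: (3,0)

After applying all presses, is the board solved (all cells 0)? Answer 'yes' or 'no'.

Answer: no

Derivation:
After press 1 at (3,0):
1 1 1 0 0
1 1 0 0 0
1 1 1 1 0
1 1 1 0 1

Lights still on: 13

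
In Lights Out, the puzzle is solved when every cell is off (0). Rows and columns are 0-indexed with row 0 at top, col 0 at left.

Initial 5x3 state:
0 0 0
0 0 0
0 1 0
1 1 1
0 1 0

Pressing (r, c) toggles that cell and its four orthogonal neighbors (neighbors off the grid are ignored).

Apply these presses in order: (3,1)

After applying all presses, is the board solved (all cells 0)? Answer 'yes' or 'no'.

Answer: yes

Derivation:
After press 1 at (3,1):
0 0 0
0 0 0
0 0 0
0 0 0
0 0 0

Lights still on: 0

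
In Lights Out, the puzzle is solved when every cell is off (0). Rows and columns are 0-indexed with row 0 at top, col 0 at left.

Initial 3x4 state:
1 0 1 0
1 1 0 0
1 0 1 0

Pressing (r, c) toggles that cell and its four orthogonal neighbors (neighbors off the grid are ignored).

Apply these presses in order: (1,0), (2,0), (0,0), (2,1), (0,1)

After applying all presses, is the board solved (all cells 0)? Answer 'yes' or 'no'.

After press 1 at (1,0):
0 0 1 0
0 0 0 0
0 0 1 0

After press 2 at (2,0):
0 0 1 0
1 0 0 0
1 1 1 0

After press 3 at (0,0):
1 1 1 0
0 0 0 0
1 1 1 0

After press 4 at (2,1):
1 1 1 0
0 1 0 0
0 0 0 0

After press 5 at (0,1):
0 0 0 0
0 0 0 0
0 0 0 0

Lights still on: 0

Answer: yes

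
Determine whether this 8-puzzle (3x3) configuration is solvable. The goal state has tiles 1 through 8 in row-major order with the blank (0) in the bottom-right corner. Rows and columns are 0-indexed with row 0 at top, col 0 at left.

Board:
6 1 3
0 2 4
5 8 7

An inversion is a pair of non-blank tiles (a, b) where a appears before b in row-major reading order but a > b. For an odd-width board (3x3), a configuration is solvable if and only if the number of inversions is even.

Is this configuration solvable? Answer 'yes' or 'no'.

Answer: no

Derivation:
Inversions (pairs i<j in row-major order where tile[i] > tile[j] > 0): 7
7 is odd, so the puzzle is not solvable.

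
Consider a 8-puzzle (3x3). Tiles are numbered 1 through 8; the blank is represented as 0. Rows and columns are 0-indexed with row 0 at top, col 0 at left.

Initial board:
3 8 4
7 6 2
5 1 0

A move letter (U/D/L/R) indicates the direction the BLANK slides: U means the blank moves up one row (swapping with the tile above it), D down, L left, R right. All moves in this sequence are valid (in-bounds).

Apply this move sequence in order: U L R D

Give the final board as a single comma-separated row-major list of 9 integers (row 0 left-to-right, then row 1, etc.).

Answer: 3, 8, 4, 7, 6, 2, 5, 1, 0

Derivation:
After move 1 (U):
3 8 4
7 6 0
5 1 2

After move 2 (L):
3 8 4
7 0 6
5 1 2

After move 3 (R):
3 8 4
7 6 0
5 1 2

After move 4 (D):
3 8 4
7 6 2
5 1 0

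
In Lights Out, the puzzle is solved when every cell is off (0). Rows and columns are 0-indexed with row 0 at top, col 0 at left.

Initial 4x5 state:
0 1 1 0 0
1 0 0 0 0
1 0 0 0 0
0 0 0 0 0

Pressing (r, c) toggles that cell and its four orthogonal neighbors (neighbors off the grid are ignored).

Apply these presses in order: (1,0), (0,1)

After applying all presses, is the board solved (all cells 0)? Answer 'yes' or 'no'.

Answer: yes

Derivation:
After press 1 at (1,0):
1 1 1 0 0
0 1 0 0 0
0 0 0 0 0
0 0 0 0 0

After press 2 at (0,1):
0 0 0 0 0
0 0 0 0 0
0 0 0 0 0
0 0 0 0 0

Lights still on: 0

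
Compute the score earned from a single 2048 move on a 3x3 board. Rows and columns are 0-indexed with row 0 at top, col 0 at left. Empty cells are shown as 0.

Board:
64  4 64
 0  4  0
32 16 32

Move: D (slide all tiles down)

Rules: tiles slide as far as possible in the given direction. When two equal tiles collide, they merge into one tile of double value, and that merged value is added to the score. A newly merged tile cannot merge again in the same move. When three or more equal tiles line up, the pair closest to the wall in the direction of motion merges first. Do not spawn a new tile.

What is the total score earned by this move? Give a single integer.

Slide down:
col 0: [64, 0, 32] -> [0, 64, 32]  score +0 (running 0)
col 1: [4, 4, 16] -> [0, 8, 16]  score +8 (running 8)
col 2: [64, 0, 32] -> [0, 64, 32]  score +0 (running 8)
Board after move:
 0  0  0
64  8 64
32 16 32

Answer: 8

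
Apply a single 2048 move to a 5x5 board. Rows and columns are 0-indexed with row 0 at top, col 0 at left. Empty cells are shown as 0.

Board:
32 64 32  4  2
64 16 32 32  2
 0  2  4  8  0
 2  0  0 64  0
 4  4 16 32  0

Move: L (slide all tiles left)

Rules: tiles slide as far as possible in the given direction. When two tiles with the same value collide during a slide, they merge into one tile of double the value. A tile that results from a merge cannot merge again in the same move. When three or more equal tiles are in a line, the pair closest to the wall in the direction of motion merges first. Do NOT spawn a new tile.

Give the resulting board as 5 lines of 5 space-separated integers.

Answer: 32 64 32  4  2
64 16 64  2  0
 2  4  8  0  0
 2 64  0  0  0
 8 16 32  0  0

Derivation:
Slide left:
row 0: [32, 64, 32, 4, 2] -> [32, 64, 32, 4, 2]
row 1: [64, 16, 32, 32, 2] -> [64, 16, 64, 2, 0]
row 2: [0, 2, 4, 8, 0] -> [2, 4, 8, 0, 0]
row 3: [2, 0, 0, 64, 0] -> [2, 64, 0, 0, 0]
row 4: [4, 4, 16, 32, 0] -> [8, 16, 32, 0, 0]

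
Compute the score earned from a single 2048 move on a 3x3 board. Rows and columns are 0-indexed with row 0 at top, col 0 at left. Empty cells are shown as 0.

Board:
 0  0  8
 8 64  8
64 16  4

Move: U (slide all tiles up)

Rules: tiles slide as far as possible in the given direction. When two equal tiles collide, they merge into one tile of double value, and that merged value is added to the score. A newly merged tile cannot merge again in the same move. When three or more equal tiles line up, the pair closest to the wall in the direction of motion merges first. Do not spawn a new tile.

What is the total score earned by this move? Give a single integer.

Answer: 16

Derivation:
Slide up:
col 0: [0, 8, 64] -> [8, 64, 0]  score +0 (running 0)
col 1: [0, 64, 16] -> [64, 16, 0]  score +0 (running 0)
col 2: [8, 8, 4] -> [16, 4, 0]  score +16 (running 16)
Board after move:
 8 64 16
64 16  4
 0  0  0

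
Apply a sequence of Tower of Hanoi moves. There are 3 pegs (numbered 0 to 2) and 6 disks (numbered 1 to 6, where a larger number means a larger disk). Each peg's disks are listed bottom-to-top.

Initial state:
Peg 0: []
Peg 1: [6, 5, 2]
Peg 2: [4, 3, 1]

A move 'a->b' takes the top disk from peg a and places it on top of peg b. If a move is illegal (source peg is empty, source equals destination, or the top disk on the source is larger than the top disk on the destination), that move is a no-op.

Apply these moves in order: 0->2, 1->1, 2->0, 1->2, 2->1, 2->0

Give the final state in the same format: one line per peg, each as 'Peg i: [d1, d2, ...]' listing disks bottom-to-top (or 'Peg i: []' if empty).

Answer: Peg 0: [1]
Peg 1: [6, 5, 2]
Peg 2: [4, 3]

Derivation:
After move 1 (0->2):
Peg 0: []
Peg 1: [6, 5, 2]
Peg 2: [4, 3, 1]

After move 2 (1->1):
Peg 0: []
Peg 1: [6, 5, 2]
Peg 2: [4, 3, 1]

After move 3 (2->0):
Peg 0: [1]
Peg 1: [6, 5, 2]
Peg 2: [4, 3]

After move 4 (1->2):
Peg 0: [1]
Peg 1: [6, 5]
Peg 2: [4, 3, 2]

After move 5 (2->1):
Peg 0: [1]
Peg 1: [6, 5, 2]
Peg 2: [4, 3]

After move 6 (2->0):
Peg 0: [1]
Peg 1: [6, 5, 2]
Peg 2: [4, 3]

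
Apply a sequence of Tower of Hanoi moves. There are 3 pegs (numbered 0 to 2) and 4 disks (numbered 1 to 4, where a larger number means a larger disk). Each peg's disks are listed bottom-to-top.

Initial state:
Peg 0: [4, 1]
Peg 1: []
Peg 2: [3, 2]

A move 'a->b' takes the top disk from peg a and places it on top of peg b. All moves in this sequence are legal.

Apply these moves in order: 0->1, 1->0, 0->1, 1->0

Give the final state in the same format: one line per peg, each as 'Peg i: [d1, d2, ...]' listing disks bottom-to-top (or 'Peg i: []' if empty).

Answer: Peg 0: [4, 1]
Peg 1: []
Peg 2: [3, 2]

Derivation:
After move 1 (0->1):
Peg 0: [4]
Peg 1: [1]
Peg 2: [3, 2]

After move 2 (1->0):
Peg 0: [4, 1]
Peg 1: []
Peg 2: [3, 2]

After move 3 (0->1):
Peg 0: [4]
Peg 1: [1]
Peg 2: [3, 2]

After move 4 (1->0):
Peg 0: [4, 1]
Peg 1: []
Peg 2: [3, 2]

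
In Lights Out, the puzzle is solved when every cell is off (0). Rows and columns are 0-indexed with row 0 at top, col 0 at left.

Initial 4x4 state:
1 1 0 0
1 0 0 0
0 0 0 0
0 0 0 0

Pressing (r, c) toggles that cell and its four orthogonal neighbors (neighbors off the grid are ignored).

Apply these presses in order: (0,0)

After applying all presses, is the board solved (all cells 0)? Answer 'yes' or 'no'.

After press 1 at (0,0):
0 0 0 0
0 0 0 0
0 0 0 0
0 0 0 0

Lights still on: 0

Answer: yes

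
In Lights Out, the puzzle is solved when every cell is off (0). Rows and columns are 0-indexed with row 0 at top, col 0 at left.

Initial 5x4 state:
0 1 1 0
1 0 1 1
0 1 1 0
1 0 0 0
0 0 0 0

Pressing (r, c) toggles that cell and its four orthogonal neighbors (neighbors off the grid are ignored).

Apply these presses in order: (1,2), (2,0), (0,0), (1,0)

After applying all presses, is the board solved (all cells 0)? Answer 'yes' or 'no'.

Answer: yes

Derivation:
After press 1 at (1,2):
0 1 0 0
1 1 0 0
0 1 0 0
1 0 0 0
0 0 0 0

After press 2 at (2,0):
0 1 0 0
0 1 0 0
1 0 0 0
0 0 0 0
0 0 0 0

After press 3 at (0,0):
1 0 0 0
1 1 0 0
1 0 0 0
0 0 0 0
0 0 0 0

After press 4 at (1,0):
0 0 0 0
0 0 0 0
0 0 0 0
0 0 0 0
0 0 0 0

Lights still on: 0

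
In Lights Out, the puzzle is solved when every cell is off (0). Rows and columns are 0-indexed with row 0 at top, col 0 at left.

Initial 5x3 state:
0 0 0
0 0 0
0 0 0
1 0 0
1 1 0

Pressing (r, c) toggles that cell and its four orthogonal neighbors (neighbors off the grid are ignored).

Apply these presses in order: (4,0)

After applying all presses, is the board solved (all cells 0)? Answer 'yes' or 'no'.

After press 1 at (4,0):
0 0 0
0 0 0
0 0 0
0 0 0
0 0 0

Lights still on: 0

Answer: yes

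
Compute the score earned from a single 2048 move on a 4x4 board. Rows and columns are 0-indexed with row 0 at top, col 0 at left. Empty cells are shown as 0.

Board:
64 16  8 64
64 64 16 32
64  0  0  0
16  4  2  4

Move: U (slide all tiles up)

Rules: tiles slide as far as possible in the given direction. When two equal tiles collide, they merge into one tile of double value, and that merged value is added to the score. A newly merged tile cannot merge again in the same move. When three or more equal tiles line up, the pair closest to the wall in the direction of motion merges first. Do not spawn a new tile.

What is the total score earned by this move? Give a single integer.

Answer: 128

Derivation:
Slide up:
col 0: [64, 64, 64, 16] -> [128, 64, 16, 0]  score +128 (running 128)
col 1: [16, 64, 0, 4] -> [16, 64, 4, 0]  score +0 (running 128)
col 2: [8, 16, 0, 2] -> [8, 16, 2, 0]  score +0 (running 128)
col 3: [64, 32, 0, 4] -> [64, 32, 4, 0]  score +0 (running 128)
Board after move:
128  16   8  64
 64  64  16  32
 16   4   2   4
  0   0   0   0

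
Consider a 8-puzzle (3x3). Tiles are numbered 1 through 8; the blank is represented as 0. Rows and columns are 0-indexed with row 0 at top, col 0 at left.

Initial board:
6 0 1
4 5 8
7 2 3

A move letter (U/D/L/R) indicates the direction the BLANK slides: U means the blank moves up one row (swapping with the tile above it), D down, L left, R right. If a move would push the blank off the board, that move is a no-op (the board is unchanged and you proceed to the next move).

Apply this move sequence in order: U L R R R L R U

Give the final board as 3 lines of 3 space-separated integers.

Answer: 6 1 0
4 5 8
7 2 3

Derivation:
After move 1 (U):
6 0 1
4 5 8
7 2 3

After move 2 (L):
0 6 1
4 5 8
7 2 3

After move 3 (R):
6 0 1
4 5 8
7 2 3

After move 4 (R):
6 1 0
4 5 8
7 2 3

After move 5 (R):
6 1 0
4 5 8
7 2 3

After move 6 (L):
6 0 1
4 5 8
7 2 3

After move 7 (R):
6 1 0
4 5 8
7 2 3

After move 8 (U):
6 1 0
4 5 8
7 2 3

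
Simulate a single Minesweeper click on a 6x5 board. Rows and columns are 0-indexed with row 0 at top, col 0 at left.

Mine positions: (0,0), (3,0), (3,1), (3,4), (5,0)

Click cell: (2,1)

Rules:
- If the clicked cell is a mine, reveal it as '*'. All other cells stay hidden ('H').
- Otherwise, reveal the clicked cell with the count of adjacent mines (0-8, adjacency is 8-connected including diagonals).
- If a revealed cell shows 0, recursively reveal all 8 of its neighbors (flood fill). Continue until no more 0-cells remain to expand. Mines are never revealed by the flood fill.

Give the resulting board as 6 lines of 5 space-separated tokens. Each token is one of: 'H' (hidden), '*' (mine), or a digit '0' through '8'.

H H H H H
H H H H H
H 2 H H H
H H H H H
H H H H H
H H H H H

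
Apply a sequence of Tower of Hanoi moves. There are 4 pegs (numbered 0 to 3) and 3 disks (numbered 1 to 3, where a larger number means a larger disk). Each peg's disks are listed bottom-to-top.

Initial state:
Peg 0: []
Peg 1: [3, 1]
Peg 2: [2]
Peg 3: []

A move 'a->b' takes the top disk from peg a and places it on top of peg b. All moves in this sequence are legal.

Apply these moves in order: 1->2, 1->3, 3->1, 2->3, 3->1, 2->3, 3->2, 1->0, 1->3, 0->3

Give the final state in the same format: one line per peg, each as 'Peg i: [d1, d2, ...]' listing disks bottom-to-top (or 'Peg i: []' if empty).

Answer: Peg 0: []
Peg 1: []
Peg 2: [2]
Peg 3: [3, 1]

Derivation:
After move 1 (1->2):
Peg 0: []
Peg 1: [3]
Peg 2: [2, 1]
Peg 3: []

After move 2 (1->3):
Peg 0: []
Peg 1: []
Peg 2: [2, 1]
Peg 3: [3]

After move 3 (3->1):
Peg 0: []
Peg 1: [3]
Peg 2: [2, 1]
Peg 3: []

After move 4 (2->3):
Peg 0: []
Peg 1: [3]
Peg 2: [2]
Peg 3: [1]

After move 5 (3->1):
Peg 0: []
Peg 1: [3, 1]
Peg 2: [2]
Peg 3: []

After move 6 (2->3):
Peg 0: []
Peg 1: [3, 1]
Peg 2: []
Peg 3: [2]

After move 7 (3->2):
Peg 0: []
Peg 1: [3, 1]
Peg 2: [2]
Peg 3: []

After move 8 (1->0):
Peg 0: [1]
Peg 1: [3]
Peg 2: [2]
Peg 3: []

After move 9 (1->3):
Peg 0: [1]
Peg 1: []
Peg 2: [2]
Peg 3: [3]

After move 10 (0->3):
Peg 0: []
Peg 1: []
Peg 2: [2]
Peg 3: [3, 1]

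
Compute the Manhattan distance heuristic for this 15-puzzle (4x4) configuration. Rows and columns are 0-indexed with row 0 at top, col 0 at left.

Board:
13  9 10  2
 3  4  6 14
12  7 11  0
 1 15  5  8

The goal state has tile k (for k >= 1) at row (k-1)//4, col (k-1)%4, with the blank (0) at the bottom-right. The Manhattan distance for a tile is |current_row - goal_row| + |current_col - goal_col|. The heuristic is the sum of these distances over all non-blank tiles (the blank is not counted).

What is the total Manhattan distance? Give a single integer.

Tile 13: (0,0)->(3,0) = 3
Tile 9: (0,1)->(2,0) = 3
Tile 10: (0,2)->(2,1) = 3
Tile 2: (0,3)->(0,1) = 2
Tile 3: (1,0)->(0,2) = 3
Tile 4: (1,1)->(0,3) = 3
Tile 6: (1,2)->(1,1) = 1
Tile 14: (1,3)->(3,1) = 4
Tile 12: (2,0)->(2,3) = 3
Tile 7: (2,1)->(1,2) = 2
Tile 11: (2,2)->(2,2) = 0
Tile 1: (3,0)->(0,0) = 3
Tile 15: (3,1)->(3,2) = 1
Tile 5: (3,2)->(1,0) = 4
Tile 8: (3,3)->(1,3) = 2
Sum: 3 + 3 + 3 + 2 + 3 + 3 + 1 + 4 + 3 + 2 + 0 + 3 + 1 + 4 + 2 = 37

Answer: 37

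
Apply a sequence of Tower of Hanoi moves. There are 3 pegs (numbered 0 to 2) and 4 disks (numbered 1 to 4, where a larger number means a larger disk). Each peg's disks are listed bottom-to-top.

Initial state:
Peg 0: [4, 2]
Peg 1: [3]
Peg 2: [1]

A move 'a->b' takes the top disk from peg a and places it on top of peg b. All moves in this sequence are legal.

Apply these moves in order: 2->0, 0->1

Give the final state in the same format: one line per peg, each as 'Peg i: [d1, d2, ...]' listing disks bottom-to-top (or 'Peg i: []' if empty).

Answer: Peg 0: [4, 2]
Peg 1: [3, 1]
Peg 2: []

Derivation:
After move 1 (2->0):
Peg 0: [4, 2, 1]
Peg 1: [3]
Peg 2: []

After move 2 (0->1):
Peg 0: [4, 2]
Peg 1: [3, 1]
Peg 2: []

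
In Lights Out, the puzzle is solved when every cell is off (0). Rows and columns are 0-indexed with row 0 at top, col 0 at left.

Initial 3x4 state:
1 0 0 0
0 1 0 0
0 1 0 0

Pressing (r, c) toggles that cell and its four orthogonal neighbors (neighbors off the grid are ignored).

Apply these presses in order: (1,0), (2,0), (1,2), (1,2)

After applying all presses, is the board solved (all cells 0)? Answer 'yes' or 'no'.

Answer: yes

Derivation:
After press 1 at (1,0):
0 0 0 0
1 0 0 0
1 1 0 0

After press 2 at (2,0):
0 0 0 0
0 0 0 0
0 0 0 0

After press 3 at (1,2):
0 0 1 0
0 1 1 1
0 0 1 0

After press 4 at (1,2):
0 0 0 0
0 0 0 0
0 0 0 0

Lights still on: 0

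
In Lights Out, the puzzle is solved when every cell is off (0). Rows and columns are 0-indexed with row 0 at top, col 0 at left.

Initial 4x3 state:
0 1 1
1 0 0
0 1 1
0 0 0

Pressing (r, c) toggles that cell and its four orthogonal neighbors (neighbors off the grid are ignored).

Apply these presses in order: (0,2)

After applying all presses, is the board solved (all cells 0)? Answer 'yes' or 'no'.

Answer: no

Derivation:
After press 1 at (0,2):
0 0 0
1 0 1
0 1 1
0 0 0

Lights still on: 4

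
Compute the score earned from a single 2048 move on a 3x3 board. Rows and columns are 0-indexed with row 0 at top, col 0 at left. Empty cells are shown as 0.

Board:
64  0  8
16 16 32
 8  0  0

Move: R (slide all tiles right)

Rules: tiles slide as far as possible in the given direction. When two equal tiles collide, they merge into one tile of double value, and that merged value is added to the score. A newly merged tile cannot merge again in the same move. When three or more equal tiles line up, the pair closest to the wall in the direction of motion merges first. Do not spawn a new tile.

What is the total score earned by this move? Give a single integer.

Slide right:
row 0: [64, 0, 8] -> [0, 64, 8]  score +0 (running 0)
row 1: [16, 16, 32] -> [0, 32, 32]  score +32 (running 32)
row 2: [8, 0, 0] -> [0, 0, 8]  score +0 (running 32)
Board after move:
 0 64  8
 0 32 32
 0  0  8

Answer: 32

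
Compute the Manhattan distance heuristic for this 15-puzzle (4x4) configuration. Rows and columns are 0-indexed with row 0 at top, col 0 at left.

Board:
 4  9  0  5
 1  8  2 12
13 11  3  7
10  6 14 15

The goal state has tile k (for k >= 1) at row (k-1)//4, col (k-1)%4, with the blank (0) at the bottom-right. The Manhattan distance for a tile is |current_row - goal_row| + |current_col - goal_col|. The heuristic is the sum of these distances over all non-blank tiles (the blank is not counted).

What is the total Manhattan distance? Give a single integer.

Answer: 28

Derivation:
Tile 4: at (0,0), goal (0,3), distance |0-0|+|0-3| = 3
Tile 9: at (0,1), goal (2,0), distance |0-2|+|1-0| = 3
Tile 5: at (0,3), goal (1,0), distance |0-1|+|3-0| = 4
Tile 1: at (1,0), goal (0,0), distance |1-0|+|0-0| = 1
Tile 8: at (1,1), goal (1,3), distance |1-1|+|1-3| = 2
Tile 2: at (1,2), goal (0,1), distance |1-0|+|2-1| = 2
Tile 12: at (1,3), goal (2,3), distance |1-2|+|3-3| = 1
Tile 13: at (2,0), goal (3,0), distance |2-3|+|0-0| = 1
Tile 11: at (2,1), goal (2,2), distance |2-2|+|1-2| = 1
Tile 3: at (2,2), goal (0,2), distance |2-0|+|2-2| = 2
Tile 7: at (2,3), goal (1,2), distance |2-1|+|3-2| = 2
Tile 10: at (3,0), goal (2,1), distance |3-2|+|0-1| = 2
Tile 6: at (3,1), goal (1,1), distance |3-1|+|1-1| = 2
Tile 14: at (3,2), goal (3,1), distance |3-3|+|2-1| = 1
Tile 15: at (3,3), goal (3,2), distance |3-3|+|3-2| = 1
Sum: 3 + 3 + 4 + 1 + 2 + 2 + 1 + 1 + 1 + 2 + 2 + 2 + 2 + 1 + 1 = 28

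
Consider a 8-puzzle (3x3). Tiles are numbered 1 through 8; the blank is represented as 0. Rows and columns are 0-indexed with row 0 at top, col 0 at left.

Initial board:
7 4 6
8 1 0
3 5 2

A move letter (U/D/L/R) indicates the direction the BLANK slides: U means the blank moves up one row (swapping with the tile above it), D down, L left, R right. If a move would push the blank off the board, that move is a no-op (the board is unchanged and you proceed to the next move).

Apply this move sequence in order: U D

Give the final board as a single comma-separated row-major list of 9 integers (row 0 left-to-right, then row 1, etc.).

Answer: 7, 4, 6, 8, 1, 0, 3, 5, 2

Derivation:
After move 1 (U):
7 4 0
8 1 6
3 5 2

After move 2 (D):
7 4 6
8 1 0
3 5 2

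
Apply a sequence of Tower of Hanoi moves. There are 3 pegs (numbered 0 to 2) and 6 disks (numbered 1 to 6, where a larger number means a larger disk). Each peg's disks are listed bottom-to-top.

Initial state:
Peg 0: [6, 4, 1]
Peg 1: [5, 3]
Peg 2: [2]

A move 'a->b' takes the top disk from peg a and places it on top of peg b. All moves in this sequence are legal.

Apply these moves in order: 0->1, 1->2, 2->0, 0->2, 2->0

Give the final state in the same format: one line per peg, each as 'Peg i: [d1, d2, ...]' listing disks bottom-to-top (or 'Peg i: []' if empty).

After move 1 (0->1):
Peg 0: [6, 4]
Peg 1: [5, 3, 1]
Peg 2: [2]

After move 2 (1->2):
Peg 0: [6, 4]
Peg 1: [5, 3]
Peg 2: [2, 1]

After move 3 (2->0):
Peg 0: [6, 4, 1]
Peg 1: [5, 3]
Peg 2: [2]

After move 4 (0->2):
Peg 0: [6, 4]
Peg 1: [5, 3]
Peg 2: [2, 1]

After move 5 (2->0):
Peg 0: [6, 4, 1]
Peg 1: [5, 3]
Peg 2: [2]

Answer: Peg 0: [6, 4, 1]
Peg 1: [5, 3]
Peg 2: [2]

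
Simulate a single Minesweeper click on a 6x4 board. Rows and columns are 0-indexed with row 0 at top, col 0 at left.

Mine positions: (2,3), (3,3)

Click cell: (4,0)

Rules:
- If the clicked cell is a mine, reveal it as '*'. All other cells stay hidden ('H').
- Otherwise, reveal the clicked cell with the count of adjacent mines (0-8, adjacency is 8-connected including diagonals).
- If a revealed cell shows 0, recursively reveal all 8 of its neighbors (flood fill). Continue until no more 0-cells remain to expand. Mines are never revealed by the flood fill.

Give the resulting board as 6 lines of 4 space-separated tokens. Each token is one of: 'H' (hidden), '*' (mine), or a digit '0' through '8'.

0 0 0 0
0 0 1 1
0 0 2 H
0 0 2 H
0 0 1 1
0 0 0 0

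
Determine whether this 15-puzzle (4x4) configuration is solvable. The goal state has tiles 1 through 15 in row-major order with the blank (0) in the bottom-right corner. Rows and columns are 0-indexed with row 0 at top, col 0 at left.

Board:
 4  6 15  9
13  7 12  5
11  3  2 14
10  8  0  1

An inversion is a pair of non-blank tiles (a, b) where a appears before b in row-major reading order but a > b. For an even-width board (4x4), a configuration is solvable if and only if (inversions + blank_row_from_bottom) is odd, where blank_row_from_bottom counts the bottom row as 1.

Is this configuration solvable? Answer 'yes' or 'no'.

Answer: yes

Derivation:
Inversions: 62
Blank is in row 3 (0-indexed from top), which is row 1 counting from the bottom (bottom = 1).
62 + 1 = 63, which is odd, so the puzzle is solvable.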